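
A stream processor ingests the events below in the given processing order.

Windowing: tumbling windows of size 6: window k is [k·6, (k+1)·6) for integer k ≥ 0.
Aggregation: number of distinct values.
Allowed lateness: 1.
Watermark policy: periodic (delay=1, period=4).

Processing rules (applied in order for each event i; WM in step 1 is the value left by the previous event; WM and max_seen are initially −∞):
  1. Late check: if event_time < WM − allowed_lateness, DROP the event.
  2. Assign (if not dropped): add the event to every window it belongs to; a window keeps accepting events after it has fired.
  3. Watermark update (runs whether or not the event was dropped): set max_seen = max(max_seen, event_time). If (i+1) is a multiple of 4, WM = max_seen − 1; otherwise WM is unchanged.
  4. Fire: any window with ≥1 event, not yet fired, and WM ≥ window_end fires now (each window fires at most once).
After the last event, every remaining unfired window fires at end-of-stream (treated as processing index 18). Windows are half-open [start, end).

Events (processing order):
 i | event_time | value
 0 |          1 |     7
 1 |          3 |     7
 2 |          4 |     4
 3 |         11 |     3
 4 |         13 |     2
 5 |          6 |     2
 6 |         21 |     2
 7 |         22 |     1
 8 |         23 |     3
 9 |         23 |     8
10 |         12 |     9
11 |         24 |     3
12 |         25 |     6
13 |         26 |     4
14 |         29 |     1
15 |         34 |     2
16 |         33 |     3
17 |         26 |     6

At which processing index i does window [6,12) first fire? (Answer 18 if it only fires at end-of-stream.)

7

i=0 t=1 v=7: → [0,6); WM=−∞
i=1 t=3 v=7: → [0,6); WM=−∞
i=2 t=4 v=4: → [0,6); WM=−∞
i=3 t=11 v=3: → [6,12); WM=10; [0,6) fires=2
i=4 t=13 v=2: → [12,18); WM=10
i=5 t=6 v=2: DROP (t<10-1); WM=10
i=6 t=21 v=2: → [18,24); WM=10
i=7 t=22 v=1: → [18,24); WM=21; [6,12) fires=1 [12,18) fires=1
i=8 t=23 v=3: → [18,24); WM=21
i=9 t=23 v=8: → [18,24); WM=21
i=10 t=12 v=9: DROP (t<21-1); WM=21
i=11 t=24 v=3: → [24,30); WM=23
i=12 t=25 v=6: → [24,30); WM=23
i=13 t=26 v=4: → [24,30); WM=23
i=14 t=29 v=1: → [24,30); WM=23
i=15 t=34 v=2: → [30,36); WM=33; [18,24) fires=4 [24,30) fires=4
i=16 t=33 v=3: → [30,36); WM=33
i=17 t=26 v=6: DROP (t<33-1); WM=33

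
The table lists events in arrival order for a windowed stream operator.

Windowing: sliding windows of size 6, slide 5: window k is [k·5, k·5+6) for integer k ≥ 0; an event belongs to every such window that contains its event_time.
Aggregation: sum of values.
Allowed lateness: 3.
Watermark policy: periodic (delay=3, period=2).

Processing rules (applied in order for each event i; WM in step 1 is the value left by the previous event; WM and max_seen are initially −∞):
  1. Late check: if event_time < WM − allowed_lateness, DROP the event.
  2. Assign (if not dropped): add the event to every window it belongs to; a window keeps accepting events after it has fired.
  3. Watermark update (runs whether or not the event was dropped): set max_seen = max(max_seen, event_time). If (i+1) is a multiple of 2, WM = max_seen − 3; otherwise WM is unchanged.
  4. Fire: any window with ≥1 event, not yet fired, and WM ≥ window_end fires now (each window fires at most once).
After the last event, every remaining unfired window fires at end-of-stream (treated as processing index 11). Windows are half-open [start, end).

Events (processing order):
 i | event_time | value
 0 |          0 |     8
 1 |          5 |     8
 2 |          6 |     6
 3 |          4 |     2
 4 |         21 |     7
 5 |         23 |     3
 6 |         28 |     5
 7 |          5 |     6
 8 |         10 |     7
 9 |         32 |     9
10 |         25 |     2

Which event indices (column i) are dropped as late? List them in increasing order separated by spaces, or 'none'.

i=0 t=0 v=8: → [0,6); WM=−∞
i=1 t=5 v=8: → [5,11),[0,6); WM=2
i=2 t=6 v=6: → [5,11); WM=2
i=3 t=4 v=2: → [0,6); WM=3
i=4 t=21 v=7: → [20,26); WM=3
i=5 t=23 v=3: → [20,26); WM=20; [0,6) fires=18 [5,11) fires=14
i=6 t=28 v=5: → [25,31); WM=20
i=7 t=5 v=6: DROP (t<20-3); WM=25
i=8 t=10 v=7: DROP (t<25-3); WM=25
i=9 t=32 v=9: → [30,36); WM=29; [20,26) fires=10
i=10 t=25 v=2: DROP (t<29-3); WM=29

7 8 10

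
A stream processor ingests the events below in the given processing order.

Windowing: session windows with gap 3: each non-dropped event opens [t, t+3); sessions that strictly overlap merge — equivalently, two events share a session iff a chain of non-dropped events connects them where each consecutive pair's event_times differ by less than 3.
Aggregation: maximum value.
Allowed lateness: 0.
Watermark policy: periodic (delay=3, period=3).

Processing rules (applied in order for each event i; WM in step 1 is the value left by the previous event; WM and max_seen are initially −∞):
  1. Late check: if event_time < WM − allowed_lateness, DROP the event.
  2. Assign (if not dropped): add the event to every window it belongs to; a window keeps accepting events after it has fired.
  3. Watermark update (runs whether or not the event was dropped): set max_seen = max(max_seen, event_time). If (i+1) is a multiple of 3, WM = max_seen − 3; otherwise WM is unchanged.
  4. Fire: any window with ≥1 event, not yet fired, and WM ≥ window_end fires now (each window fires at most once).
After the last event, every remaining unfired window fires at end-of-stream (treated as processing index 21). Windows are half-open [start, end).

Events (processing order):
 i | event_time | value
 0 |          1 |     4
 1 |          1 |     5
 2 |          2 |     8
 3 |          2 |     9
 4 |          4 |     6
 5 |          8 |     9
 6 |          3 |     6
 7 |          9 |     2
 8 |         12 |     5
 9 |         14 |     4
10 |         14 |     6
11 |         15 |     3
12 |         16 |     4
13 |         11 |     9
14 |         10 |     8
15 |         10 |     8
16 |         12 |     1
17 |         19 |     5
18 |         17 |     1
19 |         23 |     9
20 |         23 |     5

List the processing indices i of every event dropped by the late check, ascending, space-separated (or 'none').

i=0 t=1 v=4: → [1,4); WM=−∞
i=1 t=1 v=5: → [1,4); WM=−∞
i=2 t=2 v=8: → [1,5); WM=-1
i=3 t=2 v=9: → [1,5); WM=-1
i=4 t=4 v=6: → [1,7); WM=-1
i=5 t=8 v=9: → [8,11); WM=5
i=6 t=3 v=6: DROP (t<5-0); WM=5
i=7 t=9 v=2: → [8,12); WM=5
i=8 t=12 v=5: → [12,15); WM=9
i=9 t=14 v=4: → [12,17); WM=9
i=10 t=14 v=6: → [12,17); WM=9
i=11 t=15 v=3: → [12,18); WM=12
i=12 t=16 v=4: → [12,19); WM=12
i=13 t=11 v=9: DROP (t<12-0); WM=12
i=14 t=10 v=8: DROP (t<12-0); WM=13
i=15 t=10 v=8: DROP (t<13-0); WM=13
i=16 t=12 v=1: DROP (t<13-0); WM=13
i=17 t=19 v=5: → [19,22); WM=16
i=18 t=17 v=1: → [12,22); WM=16
i=19 t=23 v=9: → [23,26); WM=16
i=20 t=23 v=5: → [23,26); WM=20

6 13 14 15 16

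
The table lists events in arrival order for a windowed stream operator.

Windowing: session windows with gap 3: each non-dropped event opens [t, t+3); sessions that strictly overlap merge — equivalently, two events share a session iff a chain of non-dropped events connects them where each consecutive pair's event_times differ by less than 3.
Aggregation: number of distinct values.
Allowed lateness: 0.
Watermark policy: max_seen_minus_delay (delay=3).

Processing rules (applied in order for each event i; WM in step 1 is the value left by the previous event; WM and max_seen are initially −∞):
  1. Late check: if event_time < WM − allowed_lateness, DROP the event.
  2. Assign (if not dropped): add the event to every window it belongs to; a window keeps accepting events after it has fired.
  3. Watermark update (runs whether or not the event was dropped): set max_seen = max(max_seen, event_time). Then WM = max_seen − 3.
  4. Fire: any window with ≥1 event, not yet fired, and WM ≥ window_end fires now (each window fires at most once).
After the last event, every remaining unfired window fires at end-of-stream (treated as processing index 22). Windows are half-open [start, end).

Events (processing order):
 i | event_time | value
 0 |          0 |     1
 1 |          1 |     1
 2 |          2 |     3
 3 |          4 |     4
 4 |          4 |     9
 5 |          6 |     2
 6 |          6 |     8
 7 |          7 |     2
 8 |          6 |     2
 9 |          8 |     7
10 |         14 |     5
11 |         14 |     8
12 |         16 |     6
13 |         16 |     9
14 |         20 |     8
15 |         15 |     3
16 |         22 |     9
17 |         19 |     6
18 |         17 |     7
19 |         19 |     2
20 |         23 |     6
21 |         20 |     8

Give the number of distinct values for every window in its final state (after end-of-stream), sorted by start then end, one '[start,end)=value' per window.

[0,11)=7 [14,19)=4 [19,26)=4

i=0 t=0 v=1: → [0,3); WM=-3
i=1 t=1 v=1: → [0,4); WM=-2
i=2 t=2 v=3: → [0,5); WM=-1
i=3 t=4 v=4: → [0,7); WM=1
i=4 t=4 v=9: → [0,7); WM=1
i=5 t=6 v=2: → [0,9); WM=3
i=6 t=6 v=8: → [0,9); WM=3
i=7 t=7 v=2: → [0,10); WM=4
i=8 t=6 v=2: → [0,10); WM=4
i=9 t=8 v=7: → [0,11); WM=5
i=10 t=14 v=5: → [14,17); WM=11
i=11 t=14 v=8: → [14,17); WM=11
i=12 t=16 v=6: → [14,19); WM=13
i=13 t=16 v=9: → [14,19); WM=13
i=14 t=20 v=8: → [20,23); WM=17
i=15 t=15 v=3: DROP (t<17-0); WM=17
i=16 t=22 v=9: → [20,25); WM=19
i=17 t=19 v=6: → [19,25); WM=19
i=18 t=17 v=7: DROP (t<19-0); WM=19
i=19 t=19 v=2: → [19,25); WM=19
i=20 t=23 v=6: → [19,26); WM=20
i=21 t=20 v=8: → [19,26); WM=20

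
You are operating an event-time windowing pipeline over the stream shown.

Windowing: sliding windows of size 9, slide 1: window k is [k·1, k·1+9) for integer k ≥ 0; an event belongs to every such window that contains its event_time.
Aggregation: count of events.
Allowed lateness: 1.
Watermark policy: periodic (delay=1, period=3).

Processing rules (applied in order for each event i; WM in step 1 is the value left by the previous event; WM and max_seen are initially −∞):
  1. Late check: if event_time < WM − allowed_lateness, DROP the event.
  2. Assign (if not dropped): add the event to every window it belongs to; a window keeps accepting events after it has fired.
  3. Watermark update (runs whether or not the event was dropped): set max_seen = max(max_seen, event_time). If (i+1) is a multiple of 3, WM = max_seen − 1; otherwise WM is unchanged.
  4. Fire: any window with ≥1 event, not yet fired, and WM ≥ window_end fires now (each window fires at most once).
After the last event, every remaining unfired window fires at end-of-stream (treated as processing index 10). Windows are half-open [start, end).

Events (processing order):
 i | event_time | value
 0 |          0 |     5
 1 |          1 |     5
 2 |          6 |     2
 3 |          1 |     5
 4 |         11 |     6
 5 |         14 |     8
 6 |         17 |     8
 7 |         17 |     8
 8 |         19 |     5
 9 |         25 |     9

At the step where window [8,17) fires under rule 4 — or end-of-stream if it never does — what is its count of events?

2

i=0 t=0 v=5: → [0,9); WM=−∞
i=1 t=1 v=5: → [1,10),[0,9); WM=−∞
i=2 t=6 v=2: → [6,15),[5,14),[4,13),[3,12),[2,11),[1,10),[0,9); WM=5
i=3 t=1 v=5: DROP (t<5-1); WM=5
i=4 t=11 v=6: → [11,20),[10,19),[9,18),[8,17),[7,16),[6,15),[5,14),[4,13),[3,12); WM=5
i=5 t=14 v=8: → [14,23),[13,22),[12,21),[11,20),[10,19),[9,18),[8,17),[7,16),[6,15); WM=13; [0,9) fires=3 [1,10) fires=2 [2,11) fires=1 [3,12) fires=2 [4,13) fires=2
i=6 t=17 v=8: → [17,26),[16,25),[15,24),[14,23),[13,22),[12,21),[11,20),[10,19),[9,18); WM=13
i=7 t=17 v=8: → [17,26),[16,25),[15,24),[14,23),[13,22),[12,21),[11,20),[10,19),[9,18); WM=13
i=8 t=19 v=5: → [19,28),[18,27),[17,26),[16,25),[15,24),[14,23),[13,22),[12,21),[11,20); WM=18; [5,14) fires=2 [6,15) fires=3 [7,16) fires=2 [8,17) fires=2 [9,18) fires=4
i=9 t=25 v=9: → [25,34),[24,33),[23,32),[22,31),[21,30),[20,29),[19,28),[18,27),[17,26); WM=18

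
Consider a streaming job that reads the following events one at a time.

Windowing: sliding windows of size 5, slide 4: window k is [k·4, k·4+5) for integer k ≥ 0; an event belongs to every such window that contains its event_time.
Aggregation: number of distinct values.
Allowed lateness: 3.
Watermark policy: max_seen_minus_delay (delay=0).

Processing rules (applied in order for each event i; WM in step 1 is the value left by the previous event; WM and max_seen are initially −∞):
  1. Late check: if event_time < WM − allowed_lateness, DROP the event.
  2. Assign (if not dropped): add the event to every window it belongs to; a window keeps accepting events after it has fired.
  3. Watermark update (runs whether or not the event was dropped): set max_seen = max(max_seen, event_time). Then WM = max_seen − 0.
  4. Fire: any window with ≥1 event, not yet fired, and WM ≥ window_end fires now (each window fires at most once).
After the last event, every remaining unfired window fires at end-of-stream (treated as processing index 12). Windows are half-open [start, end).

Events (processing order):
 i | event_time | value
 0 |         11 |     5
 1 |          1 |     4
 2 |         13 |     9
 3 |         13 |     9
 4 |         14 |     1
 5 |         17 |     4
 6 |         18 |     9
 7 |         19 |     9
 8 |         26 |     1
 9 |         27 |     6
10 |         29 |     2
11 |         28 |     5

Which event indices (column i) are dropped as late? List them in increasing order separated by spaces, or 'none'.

1

i=0 t=11 v=5: → [8,13); WM=11
i=1 t=1 v=4: DROP (t<11-3); WM=11
i=2 t=13 v=9: → [12,17); WM=13; [8,13) fires=1
i=3 t=13 v=9: → [12,17); WM=13
i=4 t=14 v=1: → [12,17); WM=14
i=5 t=17 v=4: → [16,21); WM=17; [12,17) fires=2
i=6 t=18 v=9: → [16,21); WM=18
i=7 t=19 v=9: → [16,21); WM=19
i=8 t=26 v=1: → [24,29); WM=26; [16,21) fires=2
i=9 t=27 v=6: → [24,29); WM=27
i=10 t=29 v=2: → [28,33); WM=29; [24,29) fires=2
i=11 t=28 v=5: → [28,33),[24,29); WM=29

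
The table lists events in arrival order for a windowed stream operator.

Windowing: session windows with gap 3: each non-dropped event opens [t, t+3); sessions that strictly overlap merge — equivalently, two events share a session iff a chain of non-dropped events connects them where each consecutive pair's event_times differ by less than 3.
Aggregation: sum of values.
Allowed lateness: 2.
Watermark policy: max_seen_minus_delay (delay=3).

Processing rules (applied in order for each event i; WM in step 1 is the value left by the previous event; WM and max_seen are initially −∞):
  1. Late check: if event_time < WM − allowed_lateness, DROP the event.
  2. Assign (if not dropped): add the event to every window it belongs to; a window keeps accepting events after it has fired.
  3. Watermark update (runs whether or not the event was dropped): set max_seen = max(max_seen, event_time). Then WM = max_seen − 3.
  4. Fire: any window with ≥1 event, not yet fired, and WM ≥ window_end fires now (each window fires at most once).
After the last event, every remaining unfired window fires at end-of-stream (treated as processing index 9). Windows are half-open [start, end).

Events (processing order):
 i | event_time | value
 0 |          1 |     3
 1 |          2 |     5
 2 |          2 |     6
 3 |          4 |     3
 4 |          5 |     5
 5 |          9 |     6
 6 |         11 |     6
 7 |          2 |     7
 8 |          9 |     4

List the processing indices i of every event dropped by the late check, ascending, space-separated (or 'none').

i=0 t=1 v=3: → [1,4); WM=-2
i=1 t=2 v=5: → [1,5); WM=-1
i=2 t=2 v=6: → [1,5); WM=-1
i=3 t=4 v=3: → [1,7); WM=1
i=4 t=5 v=5: → [1,8); WM=2
i=5 t=9 v=6: → [9,12); WM=6
i=6 t=11 v=6: → [9,14); WM=8
i=7 t=2 v=7: DROP (t<8-2); WM=8
i=8 t=9 v=4: → [9,14); WM=8

7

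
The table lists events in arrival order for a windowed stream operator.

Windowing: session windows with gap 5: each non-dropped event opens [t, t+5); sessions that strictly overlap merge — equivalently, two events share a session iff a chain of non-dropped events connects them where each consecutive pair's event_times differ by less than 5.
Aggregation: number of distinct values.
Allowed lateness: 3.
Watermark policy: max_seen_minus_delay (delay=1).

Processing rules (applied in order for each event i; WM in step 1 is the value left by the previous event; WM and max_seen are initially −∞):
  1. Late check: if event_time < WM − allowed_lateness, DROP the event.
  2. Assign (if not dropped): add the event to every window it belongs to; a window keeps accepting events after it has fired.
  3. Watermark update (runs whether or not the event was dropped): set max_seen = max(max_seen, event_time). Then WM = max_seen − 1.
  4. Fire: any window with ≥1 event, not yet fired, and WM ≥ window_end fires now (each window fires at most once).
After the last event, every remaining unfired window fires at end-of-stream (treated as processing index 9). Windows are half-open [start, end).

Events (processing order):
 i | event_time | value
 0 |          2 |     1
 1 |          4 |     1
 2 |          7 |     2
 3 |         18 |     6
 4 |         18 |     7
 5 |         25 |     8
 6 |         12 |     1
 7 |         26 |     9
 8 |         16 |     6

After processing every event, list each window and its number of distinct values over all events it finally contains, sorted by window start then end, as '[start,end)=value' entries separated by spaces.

i=0 t=2 v=1: → [2,7); WM=1
i=1 t=4 v=1: → [2,9); WM=3
i=2 t=7 v=2: → [2,12); WM=6
i=3 t=18 v=6: → [18,23); WM=17
i=4 t=18 v=7: → [18,23); WM=17
i=5 t=25 v=8: → [25,30); WM=24
i=6 t=12 v=1: DROP (t<24-3); WM=24
i=7 t=26 v=9: → [25,31); WM=25
i=8 t=16 v=6: DROP (t<25-3); WM=25

[2,12)=2 [18,23)=2 [25,31)=2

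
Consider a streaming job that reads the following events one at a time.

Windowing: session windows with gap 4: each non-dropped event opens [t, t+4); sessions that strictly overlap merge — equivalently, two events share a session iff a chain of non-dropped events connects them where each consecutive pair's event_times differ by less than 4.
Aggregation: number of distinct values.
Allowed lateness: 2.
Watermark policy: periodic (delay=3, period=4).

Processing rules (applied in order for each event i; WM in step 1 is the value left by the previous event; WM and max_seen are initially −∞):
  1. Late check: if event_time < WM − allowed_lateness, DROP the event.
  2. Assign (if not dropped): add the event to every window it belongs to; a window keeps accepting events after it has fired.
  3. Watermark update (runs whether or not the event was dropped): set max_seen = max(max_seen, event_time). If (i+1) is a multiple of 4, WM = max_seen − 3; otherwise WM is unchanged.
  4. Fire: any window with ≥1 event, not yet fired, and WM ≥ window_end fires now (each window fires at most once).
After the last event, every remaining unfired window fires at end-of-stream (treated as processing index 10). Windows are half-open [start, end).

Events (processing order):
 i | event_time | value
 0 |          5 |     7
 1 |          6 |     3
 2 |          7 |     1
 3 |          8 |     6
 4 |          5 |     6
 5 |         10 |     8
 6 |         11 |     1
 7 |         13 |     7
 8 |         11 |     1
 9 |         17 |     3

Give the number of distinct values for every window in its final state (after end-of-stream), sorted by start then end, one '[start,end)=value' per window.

i=0 t=5 v=7: → [5,9); WM=−∞
i=1 t=6 v=3: → [5,10); WM=−∞
i=2 t=7 v=1: → [5,11); WM=−∞
i=3 t=8 v=6: → [5,12); WM=5
i=4 t=5 v=6: → [5,12); WM=5
i=5 t=10 v=8: → [5,14); WM=5
i=6 t=11 v=1: → [5,15); WM=5
i=7 t=13 v=7: → [5,17); WM=10
i=8 t=11 v=1: → [5,17); WM=10
i=9 t=17 v=3: → [17,21); WM=10

[5,17)=5 [17,21)=1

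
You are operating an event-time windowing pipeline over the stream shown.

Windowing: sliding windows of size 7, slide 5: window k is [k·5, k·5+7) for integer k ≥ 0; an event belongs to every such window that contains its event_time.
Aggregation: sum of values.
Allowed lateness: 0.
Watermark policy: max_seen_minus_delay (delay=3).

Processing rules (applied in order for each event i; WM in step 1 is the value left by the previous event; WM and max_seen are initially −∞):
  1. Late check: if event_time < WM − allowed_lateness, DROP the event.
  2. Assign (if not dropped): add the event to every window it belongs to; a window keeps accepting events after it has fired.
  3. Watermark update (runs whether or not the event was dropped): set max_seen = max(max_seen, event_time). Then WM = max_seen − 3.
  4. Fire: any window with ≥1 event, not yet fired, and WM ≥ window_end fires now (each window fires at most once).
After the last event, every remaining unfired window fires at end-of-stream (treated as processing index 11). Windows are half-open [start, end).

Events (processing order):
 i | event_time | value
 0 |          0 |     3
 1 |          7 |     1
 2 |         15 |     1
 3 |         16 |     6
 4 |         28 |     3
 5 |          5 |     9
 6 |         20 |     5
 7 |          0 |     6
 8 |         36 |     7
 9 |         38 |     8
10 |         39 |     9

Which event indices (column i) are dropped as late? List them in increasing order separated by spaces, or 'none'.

5 6 7

i=0 t=0 v=3: → [0,7); WM=-3
i=1 t=7 v=1: → [5,12); WM=4
i=2 t=15 v=1: → [15,22),[10,17); WM=12; [0,7) fires=3 [5,12) fires=1
i=3 t=16 v=6: → [15,22),[10,17); WM=13
i=4 t=28 v=3: → [25,32); WM=25; [10,17) fires=7 [15,22) fires=7
i=5 t=5 v=9: DROP (t<25-0); WM=25
i=6 t=20 v=5: DROP (t<25-0); WM=25
i=7 t=0 v=6: DROP (t<25-0); WM=25
i=8 t=36 v=7: → [35,42),[30,37); WM=33; [25,32) fires=3
i=9 t=38 v=8: → [35,42); WM=35
i=10 t=39 v=9: → [35,42); WM=36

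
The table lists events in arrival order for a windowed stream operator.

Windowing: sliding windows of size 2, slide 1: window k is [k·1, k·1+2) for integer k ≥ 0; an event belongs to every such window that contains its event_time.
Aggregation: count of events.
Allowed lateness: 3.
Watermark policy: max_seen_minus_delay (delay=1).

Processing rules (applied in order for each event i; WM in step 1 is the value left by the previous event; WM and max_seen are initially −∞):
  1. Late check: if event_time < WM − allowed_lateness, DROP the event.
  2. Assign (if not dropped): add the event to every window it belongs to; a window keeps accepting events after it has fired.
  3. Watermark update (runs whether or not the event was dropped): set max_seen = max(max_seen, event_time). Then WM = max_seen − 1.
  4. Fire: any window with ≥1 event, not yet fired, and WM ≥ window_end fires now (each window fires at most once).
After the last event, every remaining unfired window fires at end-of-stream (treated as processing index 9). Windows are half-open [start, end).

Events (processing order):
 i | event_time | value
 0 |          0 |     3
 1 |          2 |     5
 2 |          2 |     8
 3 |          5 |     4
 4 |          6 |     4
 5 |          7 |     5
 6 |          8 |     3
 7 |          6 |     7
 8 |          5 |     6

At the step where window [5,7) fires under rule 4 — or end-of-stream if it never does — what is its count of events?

2

i=0 t=0 v=3: → [0,2); WM=-1
i=1 t=2 v=5: → [2,4),[1,3); WM=1
i=2 t=2 v=8: → [2,4),[1,3); WM=1
i=3 t=5 v=4: → [5,7),[4,6); WM=4; [0,2) fires=1 [1,3) fires=2 [2,4) fires=2
i=4 t=6 v=4: → [6,8),[5,7); WM=5
i=5 t=7 v=5: → [7,9),[6,8); WM=6; [4,6) fires=1
i=6 t=8 v=3: → [8,10),[7,9); WM=7; [5,7) fires=2
i=7 t=6 v=7: → [6,8),[5,7); WM=7
i=8 t=5 v=6: → [5,7),[4,6); WM=7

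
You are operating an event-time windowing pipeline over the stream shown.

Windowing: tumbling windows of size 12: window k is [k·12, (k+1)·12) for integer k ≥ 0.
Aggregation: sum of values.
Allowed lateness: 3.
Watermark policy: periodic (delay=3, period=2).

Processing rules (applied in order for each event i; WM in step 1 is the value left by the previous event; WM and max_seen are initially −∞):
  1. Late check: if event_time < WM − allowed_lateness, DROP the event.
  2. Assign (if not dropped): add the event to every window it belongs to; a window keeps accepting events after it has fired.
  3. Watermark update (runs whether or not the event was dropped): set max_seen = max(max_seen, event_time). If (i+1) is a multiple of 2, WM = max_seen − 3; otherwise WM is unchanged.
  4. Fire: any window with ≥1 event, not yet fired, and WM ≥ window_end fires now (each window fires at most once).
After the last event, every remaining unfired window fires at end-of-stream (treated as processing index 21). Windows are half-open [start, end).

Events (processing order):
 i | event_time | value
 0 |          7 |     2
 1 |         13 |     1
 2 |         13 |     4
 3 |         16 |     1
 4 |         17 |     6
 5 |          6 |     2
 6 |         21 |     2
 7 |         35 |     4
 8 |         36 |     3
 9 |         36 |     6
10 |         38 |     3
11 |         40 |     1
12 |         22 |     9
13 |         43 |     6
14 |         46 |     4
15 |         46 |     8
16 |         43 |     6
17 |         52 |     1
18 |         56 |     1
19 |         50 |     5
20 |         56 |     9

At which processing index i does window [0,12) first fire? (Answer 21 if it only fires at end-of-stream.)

3

i=0 t=7 v=2: → [0,12); WM=−∞
i=1 t=13 v=1: → [12,24); WM=10
i=2 t=13 v=4: → [12,24); WM=10
i=3 t=16 v=1: → [12,24); WM=13; [0,12) fires=2
i=4 t=17 v=6: → [12,24); WM=13
i=5 t=6 v=2: DROP (t<13-3); WM=14
i=6 t=21 v=2: → [12,24); WM=14
i=7 t=35 v=4: → [24,36); WM=32; [12,24) fires=14
i=8 t=36 v=3: → [36,48); WM=32
i=9 t=36 v=6: → [36,48); WM=33
i=10 t=38 v=3: → [36,48); WM=33
i=11 t=40 v=1: → [36,48); WM=37; [24,36) fires=4
i=12 t=22 v=9: DROP (t<37-3); WM=37
i=13 t=43 v=6: → [36,48); WM=40
i=14 t=46 v=4: → [36,48); WM=40
i=15 t=46 v=8: → [36,48); WM=43
i=16 t=43 v=6: → [36,48); WM=43
i=17 t=52 v=1: → [48,60); WM=49; [36,48) fires=37
i=18 t=56 v=1: → [48,60); WM=49
i=19 t=50 v=5: → [48,60); WM=53
i=20 t=56 v=9: → [48,60); WM=53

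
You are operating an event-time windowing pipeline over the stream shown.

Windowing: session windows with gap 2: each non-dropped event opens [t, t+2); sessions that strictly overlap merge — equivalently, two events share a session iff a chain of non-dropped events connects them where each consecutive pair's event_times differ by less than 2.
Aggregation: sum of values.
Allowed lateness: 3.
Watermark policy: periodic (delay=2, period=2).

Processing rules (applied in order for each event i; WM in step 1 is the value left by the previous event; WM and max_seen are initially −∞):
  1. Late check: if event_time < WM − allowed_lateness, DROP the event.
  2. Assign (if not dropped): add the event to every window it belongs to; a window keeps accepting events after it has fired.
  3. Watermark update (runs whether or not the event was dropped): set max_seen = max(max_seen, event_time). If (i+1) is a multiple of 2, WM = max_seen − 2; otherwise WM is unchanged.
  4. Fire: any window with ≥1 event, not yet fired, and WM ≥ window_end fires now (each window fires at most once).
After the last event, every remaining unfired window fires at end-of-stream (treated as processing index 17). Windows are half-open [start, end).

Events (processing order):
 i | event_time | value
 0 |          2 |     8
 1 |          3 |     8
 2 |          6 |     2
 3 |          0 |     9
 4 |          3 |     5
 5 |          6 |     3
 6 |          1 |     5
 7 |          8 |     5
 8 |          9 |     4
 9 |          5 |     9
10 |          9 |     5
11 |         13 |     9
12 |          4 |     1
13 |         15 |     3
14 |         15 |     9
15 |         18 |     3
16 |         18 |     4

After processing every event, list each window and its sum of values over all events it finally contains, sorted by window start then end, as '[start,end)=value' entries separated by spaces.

i=0 t=2 v=8: → [2,4); WM=−∞
i=1 t=3 v=8: → [2,5); WM=1
i=2 t=6 v=2: → [6,8); WM=1
i=3 t=0 v=9: → [0,2); WM=4
i=4 t=3 v=5: → [2,5); WM=4
i=5 t=6 v=3: → [6,8); WM=4
i=6 t=1 v=5: → [0,5); WM=4
i=7 t=8 v=5: → [8,10); WM=6
i=8 t=9 v=4: → [8,11); WM=6
i=9 t=5 v=9: → [5,8); WM=7
i=10 t=9 v=5: → [8,11); WM=7
i=11 t=13 v=9: → [13,15); WM=11
i=12 t=4 v=1: DROP (t<11-3); WM=11
i=13 t=15 v=3: → [15,17); WM=13
i=14 t=15 v=9: → [15,17); WM=13
i=15 t=18 v=3: → [18,20); WM=16
i=16 t=18 v=4: → [18,20); WM=16

[0,5)=35 [5,8)=14 [8,11)=14 [13,15)=9 [15,17)=12 [18,20)=7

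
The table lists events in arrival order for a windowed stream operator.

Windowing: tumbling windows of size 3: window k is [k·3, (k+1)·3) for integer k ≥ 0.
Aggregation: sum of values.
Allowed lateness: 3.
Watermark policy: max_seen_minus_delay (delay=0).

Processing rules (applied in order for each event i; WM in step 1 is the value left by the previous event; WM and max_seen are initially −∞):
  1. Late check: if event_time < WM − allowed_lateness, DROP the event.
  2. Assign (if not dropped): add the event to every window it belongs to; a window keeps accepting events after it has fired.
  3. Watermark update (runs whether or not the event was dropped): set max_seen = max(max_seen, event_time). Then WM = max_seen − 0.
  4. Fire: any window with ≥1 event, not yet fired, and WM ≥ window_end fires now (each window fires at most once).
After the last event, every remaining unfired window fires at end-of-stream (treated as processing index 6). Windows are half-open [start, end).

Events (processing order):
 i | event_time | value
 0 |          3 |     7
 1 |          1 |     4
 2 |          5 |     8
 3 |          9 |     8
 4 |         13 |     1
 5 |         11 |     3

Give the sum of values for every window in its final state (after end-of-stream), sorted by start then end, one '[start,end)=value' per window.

i=0 t=3 v=7: → [3,6); WM=3
i=1 t=1 v=4: → [0,3); WM=3; [0,3) fires=4
i=2 t=5 v=8: → [3,6); WM=5
i=3 t=9 v=8: → [9,12); WM=9; [3,6) fires=15
i=4 t=13 v=1: → [12,15); WM=13; [9,12) fires=8
i=5 t=11 v=3: → [9,12); WM=13

[0,3)=4 [3,6)=15 [9,12)=11 [12,15)=1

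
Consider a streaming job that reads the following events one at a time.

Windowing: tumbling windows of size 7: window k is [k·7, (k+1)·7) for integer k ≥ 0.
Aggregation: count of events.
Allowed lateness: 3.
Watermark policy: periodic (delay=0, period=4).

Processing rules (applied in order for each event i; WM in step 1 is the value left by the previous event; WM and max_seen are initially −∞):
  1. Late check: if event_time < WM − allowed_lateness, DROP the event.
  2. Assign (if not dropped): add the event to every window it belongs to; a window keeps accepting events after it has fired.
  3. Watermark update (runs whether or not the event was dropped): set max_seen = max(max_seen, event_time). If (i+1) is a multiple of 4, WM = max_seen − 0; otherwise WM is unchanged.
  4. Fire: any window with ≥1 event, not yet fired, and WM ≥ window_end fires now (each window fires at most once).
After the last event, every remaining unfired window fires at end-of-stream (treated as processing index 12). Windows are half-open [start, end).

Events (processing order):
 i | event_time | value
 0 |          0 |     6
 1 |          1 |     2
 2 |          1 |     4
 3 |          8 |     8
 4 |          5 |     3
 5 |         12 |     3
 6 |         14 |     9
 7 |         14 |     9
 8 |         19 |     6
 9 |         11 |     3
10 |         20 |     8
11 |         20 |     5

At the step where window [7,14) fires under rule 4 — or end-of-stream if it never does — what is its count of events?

i=0 t=0 v=6: → [0,7); WM=−∞
i=1 t=1 v=2: → [0,7); WM=−∞
i=2 t=1 v=4: → [0,7); WM=−∞
i=3 t=8 v=8: → [7,14); WM=8; [0,7) fires=3
i=4 t=5 v=3: → [0,7); WM=8
i=5 t=12 v=3: → [7,14); WM=8
i=6 t=14 v=9: → [14,21); WM=8
i=7 t=14 v=9: → [14,21); WM=14; [7,14) fires=2
i=8 t=19 v=6: → [14,21); WM=14
i=9 t=11 v=3: → [7,14); WM=14
i=10 t=20 v=8: → [14,21); WM=14
i=11 t=20 v=5: → [14,21); WM=20

2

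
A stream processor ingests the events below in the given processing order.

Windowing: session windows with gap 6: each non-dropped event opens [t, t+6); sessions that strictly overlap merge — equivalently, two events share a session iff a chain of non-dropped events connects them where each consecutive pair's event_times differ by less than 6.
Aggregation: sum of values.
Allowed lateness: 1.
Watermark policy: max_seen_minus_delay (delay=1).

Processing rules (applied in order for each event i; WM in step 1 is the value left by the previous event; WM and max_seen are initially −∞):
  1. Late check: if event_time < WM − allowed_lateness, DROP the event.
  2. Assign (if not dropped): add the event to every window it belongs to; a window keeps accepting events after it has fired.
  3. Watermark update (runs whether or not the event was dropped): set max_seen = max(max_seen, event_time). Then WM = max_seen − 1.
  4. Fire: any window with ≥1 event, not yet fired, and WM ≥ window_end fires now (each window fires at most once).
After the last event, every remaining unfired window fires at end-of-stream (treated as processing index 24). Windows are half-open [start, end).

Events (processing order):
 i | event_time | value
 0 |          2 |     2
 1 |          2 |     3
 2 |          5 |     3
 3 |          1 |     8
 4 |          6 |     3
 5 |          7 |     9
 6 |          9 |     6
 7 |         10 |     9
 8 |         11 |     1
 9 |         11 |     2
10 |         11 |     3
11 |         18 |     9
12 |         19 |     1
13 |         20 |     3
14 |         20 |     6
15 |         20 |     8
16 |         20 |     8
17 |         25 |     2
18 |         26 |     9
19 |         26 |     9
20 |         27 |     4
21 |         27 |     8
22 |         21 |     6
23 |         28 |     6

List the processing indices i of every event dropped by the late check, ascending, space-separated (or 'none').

3 22

i=0 t=2 v=2: → [2,8); WM=1
i=1 t=2 v=3: → [2,8); WM=1
i=2 t=5 v=3: → [2,11); WM=4
i=3 t=1 v=8: DROP (t<4-1); WM=4
i=4 t=6 v=3: → [2,12); WM=5
i=5 t=7 v=9: → [2,13); WM=6
i=6 t=9 v=6: → [2,15); WM=8
i=7 t=10 v=9: → [2,16); WM=9
i=8 t=11 v=1: → [2,17); WM=10
i=9 t=11 v=2: → [2,17); WM=10
i=10 t=11 v=3: → [2,17); WM=10
i=11 t=18 v=9: → [18,24); WM=17
i=12 t=19 v=1: → [18,25); WM=18
i=13 t=20 v=3: → [18,26); WM=19
i=14 t=20 v=6: → [18,26); WM=19
i=15 t=20 v=8: → [18,26); WM=19
i=16 t=20 v=8: → [18,26); WM=19
i=17 t=25 v=2: → [18,31); WM=24
i=18 t=26 v=9: → [18,32); WM=25
i=19 t=26 v=9: → [18,32); WM=25
i=20 t=27 v=4: → [18,33); WM=26
i=21 t=27 v=8: → [18,33); WM=26
i=22 t=21 v=6: DROP (t<26-1); WM=26
i=23 t=28 v=6: → [18,34); WM=27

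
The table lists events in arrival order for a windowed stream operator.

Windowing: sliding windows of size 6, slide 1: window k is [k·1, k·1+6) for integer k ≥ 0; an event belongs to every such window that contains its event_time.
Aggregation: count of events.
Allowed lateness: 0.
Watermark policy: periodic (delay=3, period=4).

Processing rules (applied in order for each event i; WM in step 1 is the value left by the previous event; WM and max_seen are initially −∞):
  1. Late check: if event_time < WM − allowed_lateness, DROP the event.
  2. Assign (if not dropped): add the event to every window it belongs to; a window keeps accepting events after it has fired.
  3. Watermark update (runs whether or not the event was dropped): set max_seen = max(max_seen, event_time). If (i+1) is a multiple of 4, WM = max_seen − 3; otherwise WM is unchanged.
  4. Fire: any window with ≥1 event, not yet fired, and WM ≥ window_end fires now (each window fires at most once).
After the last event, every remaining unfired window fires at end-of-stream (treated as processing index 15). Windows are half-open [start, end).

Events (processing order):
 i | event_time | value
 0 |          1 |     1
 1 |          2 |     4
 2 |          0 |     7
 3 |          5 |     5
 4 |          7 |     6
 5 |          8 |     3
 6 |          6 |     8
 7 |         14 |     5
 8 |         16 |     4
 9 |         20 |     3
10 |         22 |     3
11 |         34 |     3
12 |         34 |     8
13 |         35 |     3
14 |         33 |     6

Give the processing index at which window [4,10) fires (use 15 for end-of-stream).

7

i=0 t=1 v=1: → [1,7),[0,6); WM=−∞
i=1 t=2 v=4: → [2,8),[1,7),[0,6); WM=−∞
i=2 t=0 v=7: → [0,6); WM=−∞
i=3 t=5 v=5: → [5,11),[4,10),[3,9),[2,8),[1,7),[0,6); WM=2
i=4 t=7 v=6: → [7,13),[6,12),[5,11),[4,10),[3,9),[2,8); WM=2
i=5 t=8 v=3: → [8,14),[7,13),[6,12),[5,11),[4,10),[3,9); WM=2
i=6 t=6 v=8: → [6,12),[5,11),[4,10),[3,9),[2,8),[1,7); WM=2
i=7 t=14 v=5: → [14,20),[13,19),[12,18),[11,17),[10,16),[9,15); WM=11; [0,6) fires=4 [1,7) fires=4 [2,8) fires=4 [3,9) fires=4 [4,10) fires=4 [5,11) fires=4
i=8 t=16 v=4: → [16,22),[15,21),[14,20),[13,19),[12,18),[11,17); WM=11
i=9 t=20 v=3: → [20,26),[19,25),[18,24),[17,23),[16,22),[15,21); WM=11
i=10 t=22 v=3: → [22,28),[21,27),[20,26),[19,25),[18,24),[17,23); WM=11
i=11 t=34 v=3: → [34,40),[33,39),[32,38),[31,37),[30,36),[29,35); WM=31; [6,12) fires=3 [7,13) fires=2 [8,14) fires=1 [9,15) fires=1 [10,16) fires=1 [11,17) fires=2 [12,18) fires=2 [13,19) fires=2 [14,20) fires=2 [15,21) fires=2 [16,22) fires=2 [17,23) fires=2 [18,24) fires=2 [19,25) fires=2 [20,26) fires=2 [21,27) fires=1 [22,28) fires=1
i=12 t=34 v=8: → [34,40),[33,39),[32,38),[31,37),[30,36),[29,35); WM=31
i=13 t=35 v=3: → [35,41),[34,40),[33,39),[32,38),[31,37),[30,36); WM=31
i=14 t=33 v=6: → [33,39),[32,38),[31,37),[30,36),[29,35),[28,34); WM=31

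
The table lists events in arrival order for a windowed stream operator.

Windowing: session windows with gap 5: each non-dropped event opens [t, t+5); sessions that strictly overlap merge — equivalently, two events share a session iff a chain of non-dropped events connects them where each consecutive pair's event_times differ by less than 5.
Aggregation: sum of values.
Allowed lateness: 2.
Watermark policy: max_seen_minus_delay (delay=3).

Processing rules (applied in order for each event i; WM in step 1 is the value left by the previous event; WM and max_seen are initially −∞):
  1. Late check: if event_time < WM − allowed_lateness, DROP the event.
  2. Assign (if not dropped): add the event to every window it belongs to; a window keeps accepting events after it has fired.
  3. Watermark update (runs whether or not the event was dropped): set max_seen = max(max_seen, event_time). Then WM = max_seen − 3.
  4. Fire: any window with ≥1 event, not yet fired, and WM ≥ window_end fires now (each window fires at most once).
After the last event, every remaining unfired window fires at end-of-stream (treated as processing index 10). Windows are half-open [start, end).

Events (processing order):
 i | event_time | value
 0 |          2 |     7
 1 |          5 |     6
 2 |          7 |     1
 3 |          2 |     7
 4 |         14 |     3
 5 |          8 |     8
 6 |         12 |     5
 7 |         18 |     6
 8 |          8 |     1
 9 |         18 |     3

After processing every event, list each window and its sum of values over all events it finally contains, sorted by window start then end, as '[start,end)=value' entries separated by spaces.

i=0 t=2 v=7: → [2,7); WM=-1
i=1 t=5 v=6: → [2,10); WM=2
i=2 t=7 v=1: → [2,12); WM=4
i=3 t=2 v=7: → [2,12); WM=4
i=4 t=14 v=3: → [14,19); WM=11
i=5 t=8 v=8: DROP (t<11-2); WM=11
i=6 t=12 v=5: → [12,19); WM=11
i=7 t=18 v=6: → [12,23); WM=15
i=8 t=8 v=1: DROP (t<15-2); WM=15
i=9 t=18 v=3: → [12,23); WM=15

[2,12)=21 [12,23)=17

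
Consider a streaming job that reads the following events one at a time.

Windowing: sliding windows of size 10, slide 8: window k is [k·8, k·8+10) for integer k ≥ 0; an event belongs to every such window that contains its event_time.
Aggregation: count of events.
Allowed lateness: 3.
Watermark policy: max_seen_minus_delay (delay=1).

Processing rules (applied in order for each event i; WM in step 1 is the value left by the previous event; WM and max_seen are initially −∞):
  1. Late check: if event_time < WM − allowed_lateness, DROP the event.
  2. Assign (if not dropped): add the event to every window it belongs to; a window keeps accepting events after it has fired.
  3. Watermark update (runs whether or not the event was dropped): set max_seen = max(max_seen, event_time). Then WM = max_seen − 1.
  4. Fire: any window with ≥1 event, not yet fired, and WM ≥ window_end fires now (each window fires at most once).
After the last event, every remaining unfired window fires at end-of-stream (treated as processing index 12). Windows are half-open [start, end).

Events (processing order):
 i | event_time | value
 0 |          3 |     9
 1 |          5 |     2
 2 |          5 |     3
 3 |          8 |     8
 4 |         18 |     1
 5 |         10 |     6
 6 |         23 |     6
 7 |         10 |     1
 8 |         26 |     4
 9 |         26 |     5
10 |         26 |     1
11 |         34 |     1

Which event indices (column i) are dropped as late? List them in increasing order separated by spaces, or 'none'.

5 7

i=0 t=3 v=9: → [0,10); WM=2
i=1 t=5 v=2: → [0,10); WM=4
i=2 t=5 v=3: → [0,10); WM=4
i=3 t=8 v=8: → [8,18),[0,10); WM=7
i=4 t=18 v=1: → [16,26); WM=17; [0,10) fires=4
i=5 t=10 v=6: DROP (t<17-3); WM=17
i=6 t=23 v=6: → [16,26); WM=22; [8,18) fires=1
i=7 t=10 v=1: DROP (t<22-3); WM=22
i=8 t=26 v=4: → [24,34); WM=25
i=9 t=26 v=5: → [24,34); WM=25
i=10 t=26 v=1: → [24,34); WM=25
i=11 t=34 v=1: → [32,42); WM=33; [16,26) fires=2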